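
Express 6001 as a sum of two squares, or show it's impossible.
15² + 76² (a=15, b=76)

Factorization: 6001 = 17 × 353
By Fermat: n is sum of two squares iff every prime p ≡ 3 (mod 4) appears to even power.
All primes ≡ 3 (mod 4) appear to even power.
Search a = 0, 1, 2, … for 6001 - a² a perfect square: first hit at a = 15: 6001 - 225 = 5776 = 76².
6001 = 15² + 76² = 225 + 5776 ✓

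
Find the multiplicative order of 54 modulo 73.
36

73 is prime, so ord(54) divides φ(73) = 72.
Divisors of 72: 1, 2, 3, 4, 6, 8, 9, 12, 18, 24, 36, 72.
Repeated squaring: 54^1 ≡ 54, 54^2 ≡ 69, 54^4 ≡ 16, 54^8 ≡ 37, 54^16 ≡ 55, 54^32 ≡ 32, 54^64 ≡ 2 (mod 73).
Test 54^d mod 73 for each divisor d in increasing order:
54^1 ≡ 54
54^2 ≡ 69
54^3 = 54^2·54^1 ≡ 3
54^4 ≡ 16
54^6 = 54^4·54^2 ≡ 9
54^8 ≡ 37
54^9 = 54^8·54^1 ≡ 27
54^12 = 54^8·54^4 ≡ 8
54^18 = 54^16·54^2 ≡ 72
54^24 = 54^16·54^8 ≡ 64
54^36 = 54^32·54^4 ≡ 1  ← first divisor giving 1
The order is 36.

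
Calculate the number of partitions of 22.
1002

p(n) counts ways to write n as a sum of positive integers (order ignored).
Euler's pentagonal recurrence: p(k) = p(k-1) + p(k-2) - p(k-5) - p(k-7) + p(k-12) + p(k-15) - ... (offsets j(3j∓1)/2, signs ++--, p(0)=1, p(<0)=0).
DP table for k = 0..21: p(0)=1, p(1)=1, p(2)=2, p(3)=3, p(4)=5, p(5)=7, p(6)=11, p(7)=15, p(8)=22, p(9)=30, p(10)=42, p(11)=56, p(12)=77, p(13)=101, p(14)=135, p(15)=176, p(16)=231, p(17)=297, p(18)=385, p(19)=490, p(20)=627, p(21)=792.
Final step: p(22) = p(21) + p(20) - p(17) - p(15) + p(10) + p(7) - p(0)
= 792 + 627 - 297 - 176 + 42 + 15 - 1
= 1002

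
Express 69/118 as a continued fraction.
[0; 1, 1, 2, 2, 4, 2]

Euclidean algorithm steps:
69 = 0 × 118 + 69
118 = 1 × 69 + 49
69 = 1 × 49 + 20
49 = 2 × 20 + 9
20 = 2 × 9 + 2
9 = 4 × 2 + 1
2 = 2 × 1 + 0
Continued fraction: [0; 1, 1, 2, 2, 4, 2]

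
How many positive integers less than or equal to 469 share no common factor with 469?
396

469 = 7 × 67
φ(n) = n × ∏(1 - 1/p) for each prime p dividing n
φ(469) = 469 × (1 - 1/7) × (1 - 1/67) = 396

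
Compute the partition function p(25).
1958

p(n) counts ways to write n as a sum of positive integers (order ignored).
Euler's pentagonal recurrence: p(k) = p(k-1) + p(k-2) - p(k-5) - p(k-7) + p(k-12) + p(k-15) - ... (offsets j(3j∓1)/2, signs ++--, p(0)=1, p(<0)=0).
DP table for k = 0..24: p(0)=1, p(1)=1, p(2)=2, p(3)=3, p(4)=5, p(5)=7, p(6)=11, p(7)=15, p(8)=22, p(9)=30, p(10)=42, p(11)=56, p(12)=77, p(13)=101, p(14)=135, p(15)=176, p(16)=231, p(17)=297, p(18)=385, p(19)=490, p(20)=627, p(21)=792, p(22)=1002, p(23)=1255, p(24)=1575.
Final step: p(25) = p(24) + p(23) - p(20) - p(18) + p(13) + p(10) - p(3)
= 1575 + 1255 - 627 - 385 + 101 + 42 - 3
= 1958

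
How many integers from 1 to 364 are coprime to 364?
144

364 = 2^2 × 7 × 13
φ(n) = n × ∏(1 - 1/p) for each prime p dividing n
φ(364) = 364 × (1 - 1/2) × (1 - 1/7) × (1 - 1/13) = 144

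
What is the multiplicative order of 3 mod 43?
42

43 is prime, so ord(3) divides φ(43) = 42.
Divisors of 42: 1, 2, 3, 6, 7, 14, 21, 42.
Repeated squaring: 3^1 ≡ 3, 3^2 ≡ 9, 3^4 ≡ 38, 3^8 ≡ 25, 3^16 ≡ 23, 3^32 ≡ 13 (mod 43).
Test 3^d mod 43 for each divisor d in increasing order:
3^1 ≡ 3
3^2 ≡ 9
3^3 = 3^2·3^1 ≡ 27
3^6 = 3^4·3^2 ≡ 41
3^7 = 3^4·3^2·3^1 ≡ 37
3^14 = 3^8·3^4·3^2 ≡ 36
3^21 = 3^16·3^4·3^1 ≡ 42
3^42 = 3^32·3^8·3^2 ≡ 1  ← first divisor giving 1
The order is 42.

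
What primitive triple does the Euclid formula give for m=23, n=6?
(493, 276, 565)

Euclid's formula: a = m² - n², b = 2mn, c = m² + n²
m = 23, n = 6
a = 23² - 6² = 529 - 36 = 493
b = 2 × 23 × 6 = 276
c = 23² + 6² = 529 + 36 = 565
Verification: 493² + 276² = 243049 + 76176 = 319225 = 565² ✓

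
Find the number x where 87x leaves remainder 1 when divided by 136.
111

gcd(87, 136) = 1, so the inverse exists.
Extended Euclidean algorithm on (136, 87):
136 = 1 × 87 + 49  ⟹  49 = (1)·136 + (-1)·87
87 = 1 × 49 + 38  ⟹  38 = (-1)·136 + (2)·87
49 = 1 × 38 + 11  ⟹  11 = (2)·136 + (-3)·87
38 = 3 × 11 + 5  ⟹  5 = (-7)·136 + (11)·87
11 = 2 × 5 + 1  ⟹  1 = (16)·136 + (-25)·87
So (-25)·87 ≡ 1 (mod 136), i.e. 87^(-1) ≡ -25 ≡ 111 (mod 136).
Check: 87 × 111 = 9657 ≡ 1 (mod 136)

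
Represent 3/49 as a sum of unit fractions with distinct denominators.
1/17 + 1/417 + 1/347361

Greedy algorithm:
3/49: ceiling(49/3) = 17, use 1/17
2/833: ceiling(833/2) = 417, use 1/417
1/347361: ceiling(347361/1) = 347361, use 1/347361
Result: 3/49 = 1/17 + 1/417 + 1/347361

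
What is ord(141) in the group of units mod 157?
26

157 is prime, so ord(141) divides φ(157) = 156.
Divisors of 156: 1, 2, 3, 4, 6, 12, 13, 26, 39, 52, 78, 156.
Repeated squaring: 141^1 ≡ 141, 141^2 ≡ 99, 141^4 ≡ 67, 141^8 ≡ 93, 141^16 ≡ 14, 141^32 ≡ 39, 141^64 ≡ 108, 141^128 ≡ 46 (mod 157).
Test 141^d mod 157 for each divisor d in increasing order:
141^1 ≡ 141
141^2 ≡ 99
141^3 = 141^2·141^1 ≡ 143
141^4 ≡ 67
141^6 = 141^4·141^2 ≡ 39
141^12 = 141^8·141^4 ≡ 108
141^13 = 141^8·141^4·141^1 ≡ 156
141^26 = 141^16·141^8·141^2 ≡ 1  ← first divisor giving 1
The order is 26.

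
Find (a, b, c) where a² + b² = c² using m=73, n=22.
(4845, 3212, 5813)

Euclid's formula: a = m² - n², b = 2mn, c = m² + n²
m = 73, n = 22
a = 73² - 22² = 5329 - 484 = 4845
b = 2 × 73 × 22 = 3212
c = 73² + 22² = 5329 + 484 = 5813
Verification: 4845² + 3212² = 23474025 + 10316944 = 33790969 = 5813² ✓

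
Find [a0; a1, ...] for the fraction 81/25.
[3; 4, 6]

Euclidean algorithm steps:
81 = 3 × 25 + 6
25 = 4 × 6 + 1
6 = 6 × 1 + 0
Continued fraction: [3; 4, 6]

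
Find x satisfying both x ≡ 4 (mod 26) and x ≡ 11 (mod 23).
264

Using Chinese Remainder Theorem:
M = 26 × 23 = 598
M1 = 23, M2 = 26
y1 = 23^(-1) mod 26 = 17
y2 = 26^(-1) mod 23 = 8
x = (4×23×17 + 11×26×8) mod 598 = 264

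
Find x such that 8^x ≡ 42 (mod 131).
13

Baby-step giant-step with step n = ⌈√131⌉ = 12.
Baby steps 8^j mod 131 (j:value) for j=0..11: 0:1, 1:8, 2:64, 3:119, 4:35, 5:18, 6:13, 7:104, 8:46, 9:106, 10:62, 11:103.
Giant-step multiplier: 8^(-12) ≡ 8^(130-12) = 8^118 ≡ 100 (mod 131).
Giant steps γ_i = 42·100^i mod 131: γ_0=42, γ_1=8 (in table at j=1).
x = i·n + j = 1·12 + 1 = 13.
Check: 8^13 ≡ 42 (mod 131).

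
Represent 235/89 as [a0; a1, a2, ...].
[2; 1, 1, 1, 3, 1, 1, 3]

Euclidean algorithm steps:
235 = 2 × 89 + 57
89 = 1 × 57 + 32
57 = 1 × 32 + 25
32 = 1 × 25 + 7
25 = 3 × 7 + 4
7 = 1 × 4 + 3
4 = 1 × 3 + 1
3 = 3 × 1 + 0
Continued fraction: [2; 1, 1, 1, 3, 1, 1, 3]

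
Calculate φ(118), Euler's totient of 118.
58

118 = 2 × 59
φ(n) = n × ∏(1 - 1/p) for each prime p dividing n
φ(118) = 118 × (1 - 1/2) × (1 - 1/59) = 58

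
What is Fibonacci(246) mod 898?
698

Matrix identity: Q^n = [[F_(n+1), F_n], [F_n, F_(n-1)]] with Q = [[1,1],[1,0]].
n = 246 = 11110110₂. Square-and-multiply, entries mod 898:
Q^1 = [[1,1],[1,0]]
Q^3 = (Q^1)²·Q = [[3,2],[2,1]]
Q^7 = (Q^3)²·Q = [[21,13],[13,8]]
Q^15 = (Q^7)²·Q = [[89,610],[610,377]]
Q^30 = (Q^15)² = [[167,492],[492,573]]
Q^61 = (Q^30)²·Q = [[45,553],[553,390]]
Q^123 = (Q^61)²·Q = [[609,718],[718,789]]
Q^246 = (Q^123)² = [[79,698],[698,279]]
F_246 mod 898 = Q^246[0][1] = 698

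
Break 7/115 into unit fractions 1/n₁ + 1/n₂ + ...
1/17 + 1/489 + 1/955995

Greedy algorithm:
7/115: ceiling(115/7) = 17, use 1/17
4/1955: ceiling(1955/4) = 489, use 1/489
1/955995: ceiling(955995/1) = 955995, use 1/955995
Result: 7/115 = 1/17 + 1/489 + 1/955995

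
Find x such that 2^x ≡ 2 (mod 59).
1

Baby-step giant-step with step n = ⌈√59⌉ = 8.
Baby steps 2^j mod 59 (j:value) for j=0..7: 0:1, 1:2, 2:4, 3:8, 4:16, 5:32, 6:5, 7:10.
h = 2 is already in the table at j=1, so x = 1.
Check: 2^1 ≡ 2 (mod 59).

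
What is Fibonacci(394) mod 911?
681

Matrix identity: Q^n = [[F_(n+1), F_n], [F_n, F_(n-1)]] with Q = [[1,1],[1,0]].
n = 394 = 110001010₂. Square-and-multiply, entries mod 911:
Q^1 = [[1,1],[1,0]]
Q^3 = (Q^1)²·Q = [[3,2],[2,1]]
Q^6 = (Q^3)² = [[13,8],[8,5]]
Q^12 = (Q^6)² = [[233,144],[144,89]]
Q^24 = (Q^12)² = [[323,818],[818,416]]
Q^49 = (Q^24)²·Q = [[523,14],[14,509]]
Q^98 = (Q^49)² = [[425,783],[783,553]]
Q^197 = (Q^98)²·Q = [[767,233],[233,534]]
Q^394 = (Q^197)² = [[323,681],[681,553]]
F_394 mod 911 = Q^394[0][1] = 681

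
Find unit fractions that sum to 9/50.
1/6 + 1/75

Greedy algorithm:
9/50: ceiling(50/9) = 6, use 1/6
1/75: ceiling(75/1) = 75, use 1/75
Result: 9/50 = 1/6 + 1/75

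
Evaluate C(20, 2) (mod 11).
3

Using Lucas' theorem:
Write n=20 and k=2 in base 11:
n in base 11: [1, 9]
k in base 11: [0, 2]
C(20,2) mod 11 = ∏ C(n_i, k_i) mod 11
Digit binomials (mod 11): C(1,0) = 1; C(9,2) = 36 ≡ 3
Product: 1 × 3 = 3 ≡ 3 (mod 11)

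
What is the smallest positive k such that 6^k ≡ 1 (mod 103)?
102

103 is prime, so ord(6) divides φ(103) = 102.
Divisors of 102: 1, 2, 3, 6, 17, 34, 51, 102.
Repeated squaring: 6^1 ≡ 6, 6^2 ≡ 36, 6^4 ≡ 60, 6^8 ≡ 98, 6^16 ≡ 25, 6^32 ≡ 7, 6^64 ≡ 49 (mod 103).
Test 6^d mod 103 for each divisor d in increasing order:
6^1 ≡ 6
6^2 ≡ 36
6^3 = 6^2·6^1 ≡ 10
6^6 = 6^4·6^2 ≡ 100
6^17 = 6^16·6^1 ≡ 47
6^34 = 6^32·6^2 ≡ 46
6^51 = 6^32·6^16·6^2·6^1 ≡ 102
6^102 = 6^64·6^32·6^4·6^2 ≡ 1  ← first divisor giving 1
The order is 102.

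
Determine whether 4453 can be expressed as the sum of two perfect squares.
22² + 63² (a=22, b=63)

Factorization: 4453 = 61 × 73
By Fermat: n is sum of two squares iff every prime p ≡ 3 (mod 4) appears to even power.
All primes ≡ 3 (mod 4) appear to even power.
Search a = 0, 1, 2, … for 4453 - a² a perfect square: first hit at a = 22: 4453 - 484 = 3969 = 63².
4453 = 22² + 63² = 484 + 3969 ✓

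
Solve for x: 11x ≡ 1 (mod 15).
11

gcd(11, 15) = 1, so the inverse exists.
Extended Euclidean algorithm on (15, 11):
15 = 1 × 11 + 4  ⟹  4 = (1)·15 + (-1)·11
11 = 2 × 4 + 3  ⟹  3 = (-2)·15 + (3)·11
4 = 1 × 3 + 1  ⟹  1 = (3)·15 + (-4)·11
So (-4)·11 ≡ 1 (mod 15), i.e. 11^(-1) ≡ -4 ≡ 11 (mod 15).
Check: 11 × 11 = 121 ≡ 1 (mod 15)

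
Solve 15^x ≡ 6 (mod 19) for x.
16

Baby-step giant-step with step n = ⌈√19⌉ = 5.
Baby steps 15^j mod 19 (j:value) for j=0..4: 0:1, 1:15, 2:16, 3:12, 4:9.
Giant-step multiplier: 15^(-5) ≡ 15^(18-5) = 15^13 ≡ 10 (mod 19).
Giant steps γ_i = 6·10^i mod 19: γ_0=6, γ_1=3, γ_2=11, γ_3=15 (in table at j=1).
x = i·n + j = 3·5 + 1 = 16.
Check: 15^16 ≡ 6 (mod 19).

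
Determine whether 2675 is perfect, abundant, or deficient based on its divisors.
deficient

Proper divisors of 2675: sum = 1 + 5 + 25 + 107 + 535 = 673
Since 673 < 2675, 2675 is deficient.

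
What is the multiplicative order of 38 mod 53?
26

53 is prime, so ord(38) divides φ(53) = 52.
Divisors of 52: 1, 2, 4, 13, 26, 52.
Repeated squaring: 38^1 ≡ 38, 38^2 ≡ 13, 38^4 ≡ 10, 38^8 ≡ 47, 38^16 ≡ 36, 38^32 ≡ 24 (mod 53).
Test 38^d mod 53 for each divisor d in increasing order:
38^1 ≡ 38
38^2 ≡ 13
38^4 ≡ 10
38^13 = 38^8·38^4·38^1 ≡ 52
38^26 = 38^16·38^8·38^2 ≡ 1  ← first divisor giving 1
The order is 26.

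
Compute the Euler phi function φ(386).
192

386 = 2 × 193
φ(n) = n × ∏(1 - 1/p) for each prime p dividing n
φ(386) = 386 × (1 - 1/2) × (1 - 1/193) = 192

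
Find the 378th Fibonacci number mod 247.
0

Matrix identity: Q^n = [[F_(n+1), F_n], [F_n, F_(n-1)]] with Q = [[1,1],[1,0]].
n = 378 = 101111010₂. Square-and-multiply, entries mod 247:
Q^1 = [[1,1],[1,0]]
Q^2 = (Q^1)² = [[2,1],[1,1]]
Q^5 = (Q^2)²·Q = [[8,5],[5,3]]
Q^11 = (Q^5)²·Q = [[144,89],[89,55]]
Q^23 = (Q^11)²·Q = [[179,5],[5,174]]
Q^47 = (Q^23)²·Q = [[239,203],[203,36]]
Q^94 = (Q^47)² = [[24,3],[3,21]]
Q^189 = (Q^94)²·Q = [[226,91],[91,135]]
Q^378 = (Q^189)² = [[77,0],[0,77]]
F_378 mod 247 = Q^378[0][1] = 0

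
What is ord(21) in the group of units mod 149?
148

149 is prime, so ord(21) divides φ(149) = 148.
Divisors of 148: 1, 2, 4, 37, 74, 148.
Repeated squaring: 21^1 ≡ 21, 21^2 ≡ 143, 21^4 ≡ 36, 21^8 ≡ 104, 21^16 ≡ 88, 21^32 ≡ 145, 21^64 ≡ 16, 21^128 ≡ 107 (mod 149).
Test 21^d mod 149 for each divisor d in increasing order:
21^1 ≡ 21
21^2 ≡ 143
21^4 ≡ 36
21^37 = 21^32·21^4·21^1 ≡ 105
21^74 = 21^64·21^8·21^2 ≡ 148
21^148 = 21^128·21^16·21^4 ≡ 1  ← first divisor giving 1
The order is 148.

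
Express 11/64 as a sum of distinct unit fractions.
1/6 + 1/192

Greedy algorithm:
11/64: ceiling(64/11) = 6, use 1/6
1/192: ceiling(192/1) = 192, use 1/192
Result: 11/64 = 1/6 + 1/192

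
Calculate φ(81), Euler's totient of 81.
54

81 = 3^4
φ(n) = n × ∏(1 - 1/p) for each prime p dividing n
φ(81) = 81 × (1 - 1/3) = 54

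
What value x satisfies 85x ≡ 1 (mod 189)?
169

gcd(85, 189) = 1, so the inverse exists.
Extended Euclidean algorithm on (189, 85):
189 = 2 × 85 + 19  ⟹  19 = (1)·189 + (-2)·85
85 = 4 × 19 + 9  ⟹  9 = (-4)·189 + (9)·85
19 = 2 × 9 + 1  ⟹  1 = (9)·189 + (-20)·85
So (-20)·85 ≡ 1 (mod 189), i.e. 85^(-1) ≡ -20 ≡ 169 (mod 189).
Check: 85 × 169 = 14365 ≡ 1 (mod 189)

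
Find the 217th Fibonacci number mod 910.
377

Matrix identity: Q^n = [[F_(n+1), F_n], [F_n, F_(n-1)]] with Q = [[1,1],[1,0]].
n = 217 = 11011001₂. Square-and-multiply, entries mod 910:
Q^1 = [[1,1],[1,0]]
Q^3 = (Q^1)²·Q = [[3,2],[2,1]]
Q^6 = (Q^3)² = [[13,8],[8,5]]
Q^13 = (Q^6)²·Q = [[377,233],[233,144]]
Q^27 = (Q^13)²·Q = [[221,768],[768,363]]
Q^54 = (Q^27)² = [[755,792],[792,873]]
Q^108 = (Q^54)² = [[639,816],[816,733]]
Q^217 = (Q^108)²·Q = [[629,377],[377,252]]
F_217 mod 910 = Q^217[0][1] = 377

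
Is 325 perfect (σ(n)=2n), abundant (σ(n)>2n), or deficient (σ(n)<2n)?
deficient

Proper divisors of 325: sum = 1 + 5 + 13 + 25 + 65 = 109
Since 109 < 325, 325 is deficient.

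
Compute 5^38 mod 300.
25

Repeated squaring. Binary of 38 = 100110.
5^1 ≡ 5 (mod 300); 5^2 ≡ 25 (mod 300); 5^4 ≡ 25 (mod 300); 5^8 ≡ 25 (mod 300); 5^16 ≡ 25 (mod 300); 5^32 ≡ 25 (mod 300)
5^38 = 5^2 × 5^4 × 5^32 ≡ 25 (mod 300)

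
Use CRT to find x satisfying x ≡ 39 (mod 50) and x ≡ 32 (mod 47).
1489

Using Chinese Remainder Theorem:
M = 50 × 47 = 2350
M1 = 47, M2 = 50
y1 = 47^(-1) mod 50 = 33
y2 = 50^(-1) mod 47 = 16
x = (39×47×33 + 32×50×16) mod 2350 = 1489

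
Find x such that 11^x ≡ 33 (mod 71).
47

Baby-step giant-step with step n = ⌈√71⌉ = 9.
Baby steps 11^j mod 71 (j:value) for j=0..8: 0:1, 1:11, 2:50, 3:53, 4:15, 5:23, 6:40, 7:14, 8:12.
Giant-step multiplier: 11^(-9) ≡ 11^(70-9) = 11^61 ≡ 7 (mod 71).
Giant steps γ_i = 33·7^i mod 71: γ_0=33, γ_1=18, γ_2=55, γ_3=30, γ_4=68, γ_5=50 (in table at j=2).
x = i·n + j = 5·9 + 2 = 47.
Check: 11^47 ≡ 33 (mod 71).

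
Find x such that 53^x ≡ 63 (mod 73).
9

Baby-step giant-step with step n = ⌈√73⌉ = 9.
Baby steps 53^j mod 73 (j:value) for j=0..8: 0:1, 1:53, 2:35, 3:30, 4:57, 5:28, 6:24, 7:31, 8:37.
Giant-step multiplier: 53^(-9) ≡ 53^(72-9) = 53^63 ≡ 51 (mod 73).
Giant steps γ_i = 63·51^i mod 73: γ_0=63, γ_1=1 (in table at j=0).
x = i·n + j = 1·9 + 0 = 9.
Check: 53^9 ≡ 63 (mod 73).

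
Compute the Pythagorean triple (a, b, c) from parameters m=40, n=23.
(1071, 1840, 2129)

Euclid's formula: a = m² - n², b = 2mn, c = m² + n²
m = 40, n = 23
a = 40² - 23² = 1600 - 529 = 1071
b = 2 × 40 × 23 = 1840
c = 40² + 23² = 1600 + 529 = 2129
Verification: 1071² + 1840² = 1147041 + 3385600 = 4532641 = 2129² ✓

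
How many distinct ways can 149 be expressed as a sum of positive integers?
37027355200

p(n) counts ways to write n as a sum of positive integers (order ignored).
Euler's pentagonal recurrence: p(k) = p(k-1) + p(k-2) - p(k-5) - p(k-7) + p(k-12) + p(k-15) - ... (offsets j(3j∓1)/2, signs ++--, p(0)=1, p(<0)=0).
DP table for k = 0..148: p(0)=1, p(1)=1, p(2)=2, p(3)=3, p(4)=5, p(5)=7, p(6)=11, p(7)=15, p(8)=22, p(9)=30, p(10)=42, p(11)=56, p(12)=77, p(13)=101, p(14)=135, p(15)=176, p(16)=231, p(17)=297, p(18)=385, p(19)=490, p(20)=627, p(21)=792, p(22)=1002, p(23)=1255, p(24)=1575, p(25)=1958, p(26)=2436, p(27)=3010, p(28)=3718, p(29)=4565, p(30)=5604, p(31)=6842, p(32)=8349, p(33)=10143, p(34)=12310, p(35)=14883, p(36)=17977, p(37)=21637, p(38)=26015, p(39)=31185, p(40)=37338, p(41)=44583, p(42)=53174, p(43)=63261, p(44)=75175, p(45)=89134, p(46)=105558, p(47)=124754, p(48)=147273, p(49)=173525, p(50)=204226, p(51)=239943, p(52)=281589, p(53)=329931, p(54)=386155, p(55)=451276, p(56)=526823, p(57)=614154, p(58)=715220, p(59)=831820, p(60)=966467, p(61)=1121505, p(62)=1300156, p(63)=1505499, p(64)=1741630, p(65)=2012558, p(66)=2323520, p(67)=2679689, p(68)=3087735, p(69)=3554345, p(70)=4087968, p(71)=4697205, p(72)=5392783, p(73)=6185689, p(74)=7089500, p(75)=8118264, p(76)=9289091, p(77)=10619863, p(78)=12132164, p(79)=13848650, p(80)=15796476, p(81)=18004327, p(82)=20506255, p(83)=23338469, p(84)=26543660, p(85)=30167357, p(86)=34262962, p(87)=38887673, p(88)=44108109, p(89)=49995925, p(90)=56634173, p(91)=64112359, p(92)=72533807, p(93)=82010177, p(94)=92669720, p(95)=104651419, p(96)=118114304, p(97)=133230930, p(98)=150198136, p(99)=169229875, p(100)=190569292, p(101)=214481126, p(102)=241265379, p(103)=271248950, p(104)=304801365, p(105)=342325709, p(106)=384276336, p(107)=431149389, p(108)=483502844, p(109)=541946240, p(110)=607163746, p(111)=679903203, p(112)=761002156, p(113)=851376628, p(114)=952050665, p(115)=1064144451, p(116)=1188908248, p(117)=1327710076, p(118)=1482074143, p(119)=1653668665, p(120)=1844349560, p(121)=2056148051, p(122)=2291320912, p(123)=2552338241, p(124)=2841940500, p(125)=3163127352, p(126)=3519222692, p(127)=3913864295, p(128)=4351078600, p(129)=4835271870, p(130)=5371315400, p(131)=5964539504, p(132)=6620830889, p(133)=7346629512, p(134)=8149040695, p(135)=9035836076, p(136)=10015581680, p(137)=11097645016, p(138)=12292341831, p(139)=13610949895, p(140)=15065878135, p(141)=16670689208, p(142)=18440293320, p(143)=20390982757, p(144)=22540654445, p(145)=24908858009, p(146)=27517052599, p(147)=30388671978, p(148)=33549419497.
Final step: p(149) = p(148) + p(147) - p(144) - p(142) + p(137) + p(134) - p(127) - p(123) + p(114) + p(109) - p(98) - p(92) + p(79) + p(72) - p(57) - p(49) + p(32) + p(23) - p(4)
= 33549419497 + 30388671978 - 22540654445 - 18440293320 + 11097645016 + 8149040695 - 3913864295 - 2552338241 + 952050665 + 541946240 - 150198136 - 72533807 + 13848650 + 5392783 - 614154 - 173525 + 8349 + 1255 - 5
= 37027355200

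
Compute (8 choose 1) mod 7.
1

Using Lucas' theorem:
Write n=8 and k=1 in base 7:
n in base 7: [1, 1]
k in base 7: [0, 1]
C(8,1) mod 7 = ∏ C(n_i, k_i) mod 7
Digit binomials (mod 7): C(1,0) = 1; C(1,1) = 1
Product: 1 × 1 = 1 ≡ 1 (mod 7)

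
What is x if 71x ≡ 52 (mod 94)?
x ≡ 10 (mod 94)

gcd(71, 94) = 1, which divides 52, so solutions exist.
Find 71^(-1) mod 94 by the extended Euclidean algorithm:
94 = 1 × 71 + 23  ⟹  23 = (1)·94 + (-1)·71
71 = 3 × 23 + 2  ⟹  2 = (-3)·94 + (4)·71
23 = 11 × 2 + 1  ⟹  1 = (34)·94 + (-45)·71
So (-45)·71 ≡ 1 (mod 94), i.e. 71^(-1) ≡ -45 ≡ 49 (mod 94).
x ≡ 49 × 52 = 2548 ≡ 10 (mod 94).
Check: 71 × 10 = 710 ≡ 52 (mod 94).
Unique solution: x ≡ 10 (mod 94)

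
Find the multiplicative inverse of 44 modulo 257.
111

gcd(44, 257) = 1, so the inverse exists.
Extended Euclidean algorithm on (257, 44):
257 = 5 × 44 + 37  ⟹  37 = (1)·257 + (-5)·44
44 = 1 × 37 + 7  ⟹  7 = (-1)·257 + (6)·44
37 = 5 × 7 + 2  ⟹  2 = (6)·257 + (-35)·44
7 = 3 × 2 + 1  ⟹  1 = (-19)·257 + (111)·44
So (111)·44 ≡ 1 (mod 257), i.e. 44^(-1) ≡ 111 (mod 257).
Check: 44 × 111 = 4884 ≡ 1 (mod 257)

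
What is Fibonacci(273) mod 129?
34

Matrix identity: Q^n = [[F_(n+1), F_n], [F_n, F_(n-1)]] with Q = [[1,1],[1,0]].
n = 273 = 100010001₂. Square-and-multiply, entries mod 129:
Q^1 = [[1,1],[1,0]]
Q^2 = (Q^1)² = [[2,1],[1,1]]
Q^4 = (Q^2)² = [[5,3],[3,2]]
Q^8 = (Q^4)² = [[34,21],[21,13]]
Q^17 = (Q^8)²·Q = [[4,49],[49,84]]
Q^34 = (Q^17)² = [[95,55],[55,40]]
Q^68 = (Q^34)² = [[53,72],[72,110]]
Q^136 = (Q^68)² = [[124,126],[126,127]]
Q^273 = (Q^136)²·Q = [[55,34],[34,21]]
F_273 mod 129 = Q^273[0][1] = 34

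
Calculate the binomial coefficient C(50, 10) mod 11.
0

Using Lucas' theorem:
Write n=50 and k=10 in base 11:
n in base 11: [4, 6]
k in base 11: [0, 10]
C(50,10) mod 11 = ∏ C(n_i, k_i) mod 11
Digit binomials (mod 11): C(4,0) = 1; C(6,10) = 0 (k_i > n_i)
Product: 1 × 0 = 0 ≡ 0 (mod 11)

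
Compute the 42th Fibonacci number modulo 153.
127

Matrix identity: Q^n = [[F_(n+1), F_n], [F_n, F_(n-1)]] with Q = [[1,1],[1,0]].
n = 42 = 101010₂. Square-and-multiply, entries mod 153:
Q^1 = [[1,1],[1,0]]
Q^2 = (Q^1)² = [[2,1],[1,1]]
Q^5 = (Q^2)²·Q = [[8,5],[5,3]]
Q^10 = (Q^5)² = [[89,55],[55,34]]
Q^21 = (Q^10)²·Q = [[116,83],[83,33]]
Q^42 = (Q^21)² = [[149,127],[127,22]]
F_42 mod 153 = Q^42[0][1] = 127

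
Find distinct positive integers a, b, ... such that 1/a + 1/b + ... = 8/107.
1/14 + 1/300 + 1/224700

Greedy algorithm:
8/107: ceiling(107/8) = 14, use 1/14
5/1498: ceiling(1498/5) = 300, use 1/300
1/224700: ceiling(224700/1) = 224700, use 1/224700
Result: 8/107 = 1/14 + 1/300 + 1/224700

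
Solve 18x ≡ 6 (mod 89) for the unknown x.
x ≡ 30 (mod 89)

gcd(18, 89) = 1, which divides 6, so solutions exist.
Find 18^(-1) mod 89 by the extended Euclidean algorithm:
89 = 4 × 18 + 17  ⟹  17 = (1)·89 + (-4)·18
18 = 1 × 17 + 1  ⟹  1 = (-1)·89 + (5)·18
So (5)·18 ≡ 1 (mod 89), i.e. 18^(-1) ≡ 5 (mod 89).
x ≡ 5 × 6 = 30 ≡ 30 (mod 89).
Check: 18 × 30 = 540 ≡ 6 (mod 89).
Unique solution: x ≡ 30 (mod 89)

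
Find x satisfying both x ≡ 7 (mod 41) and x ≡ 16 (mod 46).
1442

Using Chinese Remainder Theorem:
M = 41 × 46 = 1886
M1 = 46, M2 = 41
y1 = 46^(-1) mod 41 = 33
y2 = 41^(-1) mod 46 = 9
x = (7×46×33 + 16×41×9) mod 1886 = 1442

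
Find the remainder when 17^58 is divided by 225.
109

Repeated squaring. Binary of 58 = 111010.
17^1 ≡ 17 (mod 225); 17^2 ≡ 64 (mod 225); 17^4 ≡ 46 (mod 225); 17^8 ≡ 91 (mod 225); 17^16 ≡ 181 (mod 225); 17^32 ≡ 136 (mod 225)
17^58 = 17^2 × 17^8 × 17^16 × 17^32 ≡ 109 (mod 225)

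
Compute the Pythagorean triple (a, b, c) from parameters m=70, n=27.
(4171, 3780, 5629)

Euclid's formula: a = m² - n², b = 2mn, c = m² + n²
m = 70, n = 27
a = 70² - 27² = 4900 - 729 = 4171
b = 2 × 70 × 27 = 3780
c = 70² + 27² = 4900 + 729 = 5629
Verification: 4171² + 3780² = 17397241 + 14288400 = 31685641 = 5629² ✓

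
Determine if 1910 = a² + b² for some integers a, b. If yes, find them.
Not possible

Factorization: 1910 = 2 × 5 × 191
By Fermat: n is sum of two squares iff every prime p ≡ 3 (mod 4) appears to even power.
Prime(s) ≡ 3 (mod 4) with odd exponent: [(191, 1)]
Therefore 1910 cannot be expressed as a² + b².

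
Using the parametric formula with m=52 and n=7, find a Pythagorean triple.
(2655, 728, 2753)

Euclid's formula: a = m² - n², b = 2mn, c = m² + n²
m = 52, n = 7
a = 52² - 7² = 2704 - 49 = 2655
b = 2 × 52 × 7 = 728
c = 52² + 7² = 2704 + 49 = 2753
Verification: 2655² + 728² = 7049025 + 529984 = 7579009 = 2753² ✓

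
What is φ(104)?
48

104 = 2^3 × 13
φ(n) = n × ∏(1 - 1/p) for each prime p dividing n
φ(104) = 104 × (1 - 1/2) × (1 - 1/13) = 48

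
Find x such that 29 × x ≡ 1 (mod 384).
53

gcd(29, 384) = 1, so the inverse exists.
Extended Euclidean algorithm on (384, 29):
384 = 13 × 29 + 7  ⟹  7 = (1)·384 + (-13)·29
29 = 4 × 7 + 1  ⟹  1 = (-4)·384 + (53)·29
So (53)·29 ≡ 1 (mod 384), i.e. 29^(-1) ≡ 53 (mod 384).
Check: 29 × 53 = 1537 ≡ 1 (mod 384)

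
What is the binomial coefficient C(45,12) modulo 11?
4

Using Lucas' theorem:
Write n=45 and k=12 in base 11:
n in base 11: [4, 1]
k in base 11: [1, 1]
C(45,12) mod 11 = ∏ C(n_i, k_i) mod 11
Digit binomials (mod 11): C(4,1) = 4; C(1,1) = 1
Product: 4 × 1 = 4 ≡ 4 (mod 11)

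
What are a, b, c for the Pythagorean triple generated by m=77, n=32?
(4905, 4928, 6953)

Euclid's formula: a = m² - n², b = 2mn, c = m² + n²
m = 77, n = 32
a = 77² - 32² = 5929 - 1024 = 4905
b = 2 × 77 × 32 = 4928
c = 77² + 32² = 5929 + 1024 = 6953
Verification: 4905² + 4928² = 24059025 + 24285184 = 48344209 = 6953² ✓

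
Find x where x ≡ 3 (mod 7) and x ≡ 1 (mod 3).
10

Using Chinese Remainder Theorem:
M = 7 × 3 = 21
M1 = 3, M2 = 7
y1 = 3^(-1) mod 7 = 5
y2 = 7^(-1) mod 3 = 1
x = (3×3×5 + 1×7×1) mod 21 = 10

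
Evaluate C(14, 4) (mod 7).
0

Using Lucas' theorem:
Write n=14 and k=4 in base 7:
n in base 7: [2, 0]
k in base 7: [0, 4]
C(14,4) mod 7 = ∏ C(n_i, k_i) mod 7
Digit binomials (mod 7): C(2,0) = 1; C(0,4) = 0 (k_i > n_i)
Product: 1 × 0 = 0 ≡ 0 (mod 7)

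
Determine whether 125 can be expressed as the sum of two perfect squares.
2² + 11² (a=2, b=11)

Factorization: 125 = 5^3
By Fermat: n is sum of two squares iff every prime p ≡ 3 (mod 4) appears to even power.
All primes ≡ 3 (mod 4) appear to even power.
Search a = 0, 1, 2, … for 125 - a² a perfect square: first hit at a = 2: 125 - 4 = 121 = 11².
125 = 2² + 11² = 4 + 121 ✓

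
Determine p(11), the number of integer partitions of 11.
56

p(n) counts ways to write n as a sum of positive integers (order ignored).
Euler's pentagonal recurrence: p(k) = p(k-1) + p(k-2) - p(k-5) - p(k-7) + p(k-12) + p(k-15) - ... (offsets j(3j∓1)/2, signs ++--, p(0)=1, p(<0)=0).
DP table for k = 0..10: p(0)=1, p(1)=1, p(2)=2, p(3)=3, p(4)=5, p(5)=7, p(6)=11, p(7)=15, p(8)=22, p(9)=30, p(10)=42.
Final step: p(11) = p(10) + p(9) - p(6) - p(4)
= 42 + 30 - 11 - 5
= 56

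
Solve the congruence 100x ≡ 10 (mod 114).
x ≡ 40 (mod 57)

gcd(100, 114) = 2, which divides 10, so solutions exist.
Divide through by 2: 50x ≡ 5 (mod 57).
Find 50^(-1) mod 57 by the extended Euclidean algorithm:
57 = 1 × 50 + 7  ⟹  7 = (1)·57 + (-1)·50
50 = 7 × 7 + 1  ⟹  1 = (-7)·57 + (8)·50
So (8)·50 ≡ 1 (mod 57), i.e. 50^(-1) ≡ 8 (mod 57).
x ≡ 8 × 5 = 40 ≡ 40 (mod 57).
Check: 100 × 40 = 4000 ≡ 10 (mod 114).
x ≡ 40 (mod 57), giving 2 solutions mod 114.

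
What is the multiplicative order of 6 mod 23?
11

23 is prime, so ord(6) divides φ(23) = 22.
Divisors of 22: 1, 2, 11, 22.
Repeated squaring: 6^1 ≡ 6, 6^2 ≡ 13, 6^4 ≡ 8, 6^8 ≡ 18, 6^16 ≡ 2 (mod 23).
Test 6^d mod 23 for each divisor d in increasing order:
6^1 ≡ 6
6^2 ≡ 13
6^11 = 6^8·6^2·6^1 ≡ 1  ← first divisor giving 1
The order is 11.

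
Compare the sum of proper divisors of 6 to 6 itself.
perfect

Proper divisors of 6: sum = 1 + 2 + 3 = 6
Since 6 = 6, 6 is perfect.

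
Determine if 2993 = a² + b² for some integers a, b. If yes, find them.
17² + 52² (a=17, b=52)

Factorization: 2993 = 41 × 73
By Fermat: n is sum of two squares iff every prime p ≡ 3 (mod 4) appears to even power.
All primes ≡ 3 (mod 4) appear to even power.
Search a = 0, 1, 2, … for 2993 - a² a perfect square: first hit at a = 17: 2993 - 289 = 2704 = 52².
2993 = 17² + 52² = 289 + 2704 ✓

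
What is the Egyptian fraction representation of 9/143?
1/16 + 1/2288

Greedy algorithm:
9/143: ceiling(143/9) = 16, use 1/16
1/2288: ceiling(2288/1) = 2288, use 1/2288
Result: 9/143 = 1/16 + 1/2288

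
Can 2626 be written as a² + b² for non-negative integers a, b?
5² + 51² (a=5, b=51)

Factorization: 2626 = 2 × 13 × 101
By Fermat: n is sum of two squares iff every prime p ≡ 3 (mod 4) appears to even power.
All primes ≡ 3 (mod 4) appear to even power.
Search a = 0, 1, 2, … for 2626 - a² a perfect square: first hit at a = 5: 2626 - 25 = 2601 = 51².
2626 = 5² + 51² = 25 + 2601 ✓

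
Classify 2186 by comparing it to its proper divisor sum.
deficient

Proper divisors of 2186: sum = 1 + 2 + 1093 = 1096
Since 1096 < 2186, 2186 is deficient.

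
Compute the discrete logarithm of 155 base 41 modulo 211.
101

Baby-step giant-step with step n = ⌈√211⌉ = 15.
Baby steps 41^j mod 211 (j:value) for j=0..14: 0:1, 1:41, 2:204, 3:135, 4:49, 5:110, 6:79, 7:74, 8:80, 9:115, 10:73, 11:39, 12:122, 13:149, 14:201.
Giant-step multiplier: 41^(-15) ≡ 41^(210-15) = 41^195 ≡ 88 (mod 211).
Giant steps γ_i = 155·88^i mod 211: γ_0=155, γ_1=136, γ_2=152, γ_3=83, γ_4=130, γ_5=46, γ_6=39 (in table at j=11).
x = i·n + j = 6·15 + 11 = 101.
Check: 41^101 ≡ 155 (mod 211).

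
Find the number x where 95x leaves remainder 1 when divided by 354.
41

gcd(95, 354) = 1, so the inverse exists.
Extended Euclidean algorithm on (354, 95):
354 = 3 × 95 + 69  ⟹  69 = (1)·354 + (-3)·95
95 = 1 × 69 + 26  ⟹  26 = (-1)·354 + (4)·95
69 = 2 × 26 + 17  ⟹  17 = (3)·354 + (-11)·95
26 = 1 × 17 + 9  ⟹  9 = (-4)·354 + (15)·95
17 = 1 × 9 + 8  ⟹  8 = (7)·354 + (-26)·95
9 = 1 × 8 + 1  ⟹  1 = (-11)·354 + (41)·95
So (41)·95 ≡ 1 (mod 354), i.e. 95^(-1) ≡ 41 (mod 354).
Check: 95 × 41 = 3895 ≡ 1 (mod 354)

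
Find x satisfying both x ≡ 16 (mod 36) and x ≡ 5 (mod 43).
736

Using Chinese Remainder Theorem:
M = 36 × 43 = 1548
M1 = 43, M2 = 36
y1 = 43^(-1) mod 36 = 31
y2 = 36^(-1) mod 43 = 6
x = (16×43×31 + 5×36×6) mod 1548 = 736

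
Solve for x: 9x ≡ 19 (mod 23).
x ≡ 20 (mod 23)

gcd(9, 23) = 1, which divides 19, so solutions exist.
Find 9^(-1) mod 23 by the extended Euclidean algorithm:
23 = 2 × 9 + 5  ⟹  5 = (1)·23 + (-2)·9
9 = 1 × 5 + 4  ⟹  4 = (-1)·23 + (3)·9
5 = 1 × 4 + 1  ⟹  1 = (2)·23 + (-5)·9
So (-5)·9 ≡ 1 (mod 23), i.e. 9^(-1) ≡ -5 ≡ 18 (mod 23).
x ≡ 18 × 19 = 342 ≡ 20 (mod 23).
Check: 9 × 20 = 180 ≡ 19 (mod 23).
Unique solution: x ≡ 20 (mod 23)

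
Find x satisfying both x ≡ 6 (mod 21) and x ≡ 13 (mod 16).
237

Using Chinese Remainder Theorem:
M = 21 × 16 = 336
M1 = 16, M2 = 21
y1 = 16^(-1) mod 21 = 4
y2 = 21^(-1) mod 16 = 13
x = (6×16×4 + 13×21×13) mod 336 = 237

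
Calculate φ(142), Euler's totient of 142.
70

142 = 2 × 71
φ(n) = n × ∏(1 - 1/p) for each prime p dividing n
φ(142) = 142 × (1 - 1/2) × (1 - 1/71) = 70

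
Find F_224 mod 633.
588

Matrix identity: Q^n = [[F_(n+1), F_n], [F_n, F_(n-1)]] with Q = [[1,1],[1,0]].
n = 224 = 11100000₂. Square-and-multiply, entries mod 633:
Q^1 = [[1,1],[1,0]]
Q^3 = (Q^1)²·Q = [[3,2],[2,1]]
Q^7 = (Q^3)²·Q = [[21,13],[13,8]]
Q^14 = (Q^7)² = [[610,377],[377,233]]
Q^28 = (Q^14)² = [[233,45],[45,188]]
Q^56 = (Q^28)² = [[610,588],[588,22]]
Q^112 = (Q^56)² = [[22,45],[45,610]]
Q^224 = (Q^112)² = [[610,588],[588,22]]
F_224 mod 633 = Q^224[0][1] = 588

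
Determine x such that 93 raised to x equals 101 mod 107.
104

Baby-step giant-step with step n = ⌈√107⌉ = 11.
Baby steps 93^j mod 107 (j:value) for j=0..10: 0:1, 1:93, 2:89, 3:38, 4:3, 5:65, 6:53, 7:7, 8:9, 9:88, 10:52.
Giant-step multiplier: 93^(-11) ≡ 93^(106-11) = 93^95 ≡ 51 (mod 107).
Giant steps γ_i = 101·51^i mod 107: γ_0=101, γ_1=15, γ_2=16, γ_3=67, γ_4=100, γ_5=71, γ_6=90, γ_7=96, γ_8=81, γ_9=65 (in table at j=5).
x = i·n + j = 9·11 + 5 = 104.
Check: 93^104 ≡ 101 (mod 107).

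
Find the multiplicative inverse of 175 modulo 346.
87

gcd(175, 346) = 1, so the inverse exists.
Extended Euclidean algorithm on (346, 175):
346 = 1 × 175 + 171  ⟹  171 = (1)·346 + (-1)·175
175 = 1 × 171 + 4  ⟹  4 = (-1)·346 + (2)·175
171 = 42 × 4 + 3  ⟹  3 = (43)·346 + (-85)·175
4 = 1 × 3 + 1  ⟹  1 = (-44)·346 + (87)·175
So (87)·175 ≡ 1 (mod 346), i.e. 175^(-1) ≡ 87 (mod 346).
Check: 175 × 87 = 15225 ≡ 1 (mod 346)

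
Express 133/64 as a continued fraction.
[2; 12, 1, 4]

Euclidean algorithm steps:
133 = 2 × 64 + 5
64 = 12 × 5 + 4
5 = 1 × 4 + 1
4 = 4 × 1 + 0
Continued fraction: [2; 12, 1, 4]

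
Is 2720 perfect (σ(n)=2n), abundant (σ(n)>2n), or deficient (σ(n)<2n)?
abundant

Proper divisors of 2720: sum = 1 + 2 + 4 + 5 + 8 + 10 + 16 + 17 + ... + 340 + 544 + 680 + 1360 (23 divisors) = 4084
Since 4084 > 2720, 2720 is abundant.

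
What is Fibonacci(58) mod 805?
699

Matrix identity: Q^n = [[F_(n+1), F_n], [F_n, F_(n-1)]] with Q = [[1,1],[1,0]].
n = 58 = 111010₂. Square-and-multiply, entries mod 805:
Q^1 = [[1,1],[1,0]]
Q^3 = (Q^1)²·Q = [[3,2],[2,1]]
Q^7 = (Q^3)²·Q = [[21,13],[13,8]]
Q^14 = (Q^7)² = [[610,377],[377,233]]
Q^29 = (Q^14)²·Q = [[475,639],[639,641]]
Q^58 = (Q^29)² = [[411,699],[699,517]]
F_58 mod 805 = Q^58[0][1] = 699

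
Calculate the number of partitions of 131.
5964539504

p(n) counts ways to write n as a sum of positive integers (order ignored).
Euler's pentagonal recurrence: p(k) = p(k-1) + p(k-2) - p(k-5) - p(k-7) + p(k-12) + p(k-15) - ... (offsets j(3j∓1)/2, signs ++--, p(0)=1, p(<0)=0).
DP table for k = 0..130: p(0)=1, p(1)=1, p(2)=2, p(3)=3, p(4)=5, p(5)=7, p(6)=11, p(7)=15, p(8)=22, p(9)=30, p(10)=42, p(11)=56, p(12)=77, p(13)=101, p(14)=135, p(15)=176, p(16)=231, p(17)=297, p(18)=385, p(19)=490, p(20)=627, p(21)=792, p(22)=1002, p(23)=1255, p(24)=1575, p(25)=1958, p(26)=2436, p(27)=3010, p(28)=3718, p(29)=4565, p(30)=5604, p(31)=6842, p(32)=8349, p(33)=10143, p(34)=12310, p(35)=14883, p(36)=17977, p(37)=21637, p(38)=26015, p(39)=31185, p(40)=37338, p(41)=44583, p(42)=53174, p(43)=63261, p(44)=75175, p(45)=89134, p(46)=105558, p(47)=124754, p(48)=147273, p(49)=173525, p(50)=204226, p(51)=239943, p(52)=281589, p(53)=329931, p(54)=386155, p(55)=451276, p(56)=526823, p(57)=614154, p(58)=715220, p(59)=831820, p(60)=966467, p(61)=1121505, p(62)=1300156, p(63)=1505499, p(64)=1741630, p(65)=2012558, p(66)=2323520, p(67)=2679689, p(68)=3087735, p(69)=3554345, p(70)=4087968, p(71)=4697205, p(72)=5392783, p(73)=6185689, p(74)=7089500, p(75)=8118264, p(76)=9289091, p(77)=10619863, p(78)=12132164, p(79)=13848650, p(80)=15796476, p(81)=18004327, p(82)=20506255, p(83)=23338469, p(84)=26543660, p(85)=30167357, p(86)=34262962, p(87)=38887673, p(88)=44108109, p(89)=49995925, p(90)=56634173, p(91)=64112359, p(92)=72533807, p(93)=82010177, p(94)=92669720, p(95)=104651419, p(96)=118114304, p(97)=133230930, p(98)=150198136, p(99)=169229875, p(100)=190569292, p(101)=214481126, p(102)=241265379, p(103)=271248950, p(104)=304801365, p(105)=342325709, p(106)=384276336, p(107)=431149389, p(108)=483502844, p(109)=541946240, p(110)=607163746, p(111)=679903203, p(112)=761002156, p(113)=851376628, p(114)=952050665, p(115)=1064144451, p(116)=1188908248, p(117)=1327710076, p(118)=1482074143, p(119)=1653668665, p(120)=1844349560, p(121)=2056148051, p(122)=2291320912, p(123)=2552338241, p(124)=2841940500, p(125)=3163127352, p(126)=3519222692, p(127)=3913864295, p(128)=4351078600, p(129)=4835271870, p(130)=5371315400.
Final step: p(131) = p(130) + p(129) - p(126) - p(124) + p(119) + p(116) - p(109) - p(105) + p(96) + p(91) - p(80) - p(74) + p(61) + p(54) - p(39) - p(31) + p(14) + p(5)
= 5371315400 + 4835271870 - 3519222692 - 2841940500 + 1653668665 + 1188908248 - 541946240 - 342325709 + 118114304 + 64112359 - 15796476 - 7089500 + 1121505 + 386155 - 31185 - 6842 + 135 + 7
= 5964539504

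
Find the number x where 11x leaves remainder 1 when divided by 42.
23

gcd(11, 42) = 1, so the inverse exists.
Extended Euclidean algorithm on (42, 11):
42 = 3 × 11 + 9  ⟹  9 = (1)·42 + (-3)·11
11 = 1 × 9 + 2  ⟹  2 = (-1)·42 + (4)·11
9 = 4 × 2 + 1  ⟹  1 = (5)·42 + (-19)·11
So (-19)·11 ≡ 1 (mod 42), i.e. 11^(-1) ≡ -19 ≡ 23 (mod 42).
Check: 11 × 23 = 253 ≡ 1 (mod 42)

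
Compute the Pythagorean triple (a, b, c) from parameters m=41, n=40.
(81, 3280, 3281)

Euclid's formula: a = m² - n², b = 2mn, c = m² + n²
m = 41, n = 40
a = 41² - 40² = 1681 - 1600 = 81
b = 2 × 41 × 40 = 3280
c = 41² + 40² = 1681 + 1600 = 3281
Verification: 81² + 3280² = 6561 + 10758400 = 10764961 = 3281² ✓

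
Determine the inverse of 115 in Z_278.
249

gcd(115, 278) = 1, so the inverse exists.
Extended Euclidean algorithm on (278, 115):
278 = 2 × 115 + 48  ⟹  48 = (1)·278 + (-2)·115
115 = 2 × 48 + 19  ⟹  19 = (-2)·278 + (5)·115
48 = 2 × 19 + 10  ⟹  10 = (5)·278 + (-12)·115
19 = 1 × 10 + 9  ⟹  9 = (-7)·278 + (17)·115
10 = 1 × 9 + 1  ⟹  1 = (12)·278 + (-29)·115
So (-29)·115 ≡ 1 (mod 278), i.e. 115^(-1) ≡ -29 ≡ 249 (mod 278).
Check: 115 × 249 = 28635 ≡ 1 (mod 278)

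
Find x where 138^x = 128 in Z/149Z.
89

Baby-step giant-step with step n = ⌈√149⌉ = 13.
Baby steps 138^j mod 149 (j:value) for j=0..12: 0:1, 1:138, 2:121, 3:10, 4:39, 5:18, 6:100, 7:92, 8:31, 9:106, 10:26, 11:12, 12:17.
Giant-step multiplier: 138^(-13) ≡ 138^(148-13) = 138^135 ≡ 98 (mod 149).
Giant steps γ_i = 128·98^i mod 149: γ_0=128, γ_1=28, γ_2=62, γ_3=116, γ_4=44, γ_5=140, γ_6=12 (in table at j=11).
x = i·n + j = 6·13 + 11 = 89.
Check: 138^89 ≡ 128 (mod 149).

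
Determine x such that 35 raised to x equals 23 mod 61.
27

Baby-step giant-step with step n = ⌈√61⌉ = 8.
Baby steps 35^j mod 61 (j:value) for j=0..7: 0:1, 1:35, 2:5, 3:53, 4:25, 5:21, 6:3, 7:44.
Giant-step multiplier: 35^(-8) ≡ 35^(60-8) = 35^52 ≡ 57 (mod 61).
Giant steps γ_i = 23·57^i mod 61: γ_0=23, γ_1=30, γ_2=2, γ_3=53 (in table at j=3).
x = i·n + j = 3·8 + 3 = 27.
Check: 35^27 ≡ 23 (mod 61).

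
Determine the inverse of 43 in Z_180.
67

gcd(43, 180) = 1, so the inverse exists.
Extended Euclidean algorithm on (180, 43):
180 = 4 × 43 + 8  ⟹  8 = (1)·180 + (-4)·43
43 = 5 × 8 + 3  ⟹  3 = (-5)·180 + (21)·43
8 = 2 × 3 + 2  ⟹  2 = (11)·180 + (-46)·43
3 = 1 × 2 + 1  ⟹  1 = (-16)·180 + (67)·43
So (67)·43 ≡ 1 (mod 180), i.e. 43^(-1) ≡ 67 (mod 180).
Check: 43 × 67 = 2881 ≡ 1 (mod 180)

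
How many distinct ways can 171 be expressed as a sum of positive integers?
301384802048

p(n) counts ways to write n as a sum of positive integers (order ignored).
Euler's pentagonal recurrence: p(k) = p(k-1) + p(k-2) - p(k-5) - p(k-7) + p(k-12) + p(k-15) - ... (offsets j(3j∓1)/2, signs ++--, p(0)=1, p(<0)=0).
DP table for k = 0..170: p(0)=1, p(1)=1, p(2)=2, p(3)=3, p(4)=5, p(5)=7, p(6)=11, p(7)=15, p(8)=22, p(9)=30, p(10)=42, p(11)=56, p(12)=77, p(13)=101, p(14)=135, p(15)=176, p(16)=231, p(17)=297, p(18)=385, p(19)=490, p(20)=627, p(21)=792, p(22)=1002, p(23)=1255, p(24)=1575, p(25)=1958, p(26)=2436, p(27)=3010, p(28)=3718, p(29)=4565, p(30)=5604, p(31)=6842, p(32)=8349, p(33)=10143, p(34)=12310, p(35)=14883, p(36)=17977, p(37)=21637, p(38)=26015, p(39)=31185, p(40)=37338, p(41)=44583, p(42)=53174, p(43)=63261, p(44)=75175, p(45)=89134, p(46)=105558, p(47)=124754, p(48)=147273, p(49)=173525, p(50)=204226, p(51)=239943, p(52)=281589, p(53)=329931, p(54)=386155, p(55)=451276, p(56)=526823, p(57)=614154, p(58)=715220, p(59)=831820, p(60)=966467, p(61)=1121505, p(62)=1300156, p(63)=1505499, p(64)=1741630, p(65)=2012558, p(66)=2323520, p(67)=2679689, p(68)=3087735, p(69)=3554345, p(70)=4087968, p(71)=4697205, p(72)=5392783, p(73)=6185689, p(74)=7089500, p(75)=8118264, p(76)=9289091, p(77)=10619863, p(78)=12132164, p(79)=13848650, p(80)=15796476, p(81)=18004327, p(82)=20506255, p(83)=23338469, p(84)=26543660, p(85)=30167357, p(86)=34262962, p(87)=38887673, p(88)=44108109, p(89)=49995925, p(90)=56634173, p(91)=64112359, p(92)=72533807, p(93)=82010177, p(94)=92669720, p(95)=104651419, p(96)=118114304, p(97)=133230930, p(98)=150198136, p(99)=169229875, p(100)=190569292, p(101)=214481126, p(102)=241265379, p(103)=271248950, p(104)=304801365, p(105)=342325709, p(106)=384276336, p(107)=431149389, p(108)=483502844, p(109)=541946240, p(110)=607163746, p(111)=679903203, p(112)=761002156, p(113)=851376628, p(114)=952050665, p(115)=1064144451, p(116)=1188908248, p(117)=1327710076, p(118)=1482074143, p(119)=1653668665, p(120)=1844349560, p(121)=2056148051, p(122)=2291320912, p(123)=2552338241, p(124)=2841940500, p(125)=3163127352, p(126)=3519222692, p(127)=3913864295, p(128)=4351078600, p(129)=4835271870, p(130)=5371315400, p(131)=5964539504, p(132)=6620830889, p(133)=7346629512, p(134)=8149040695, p(135)=9035836076, p(136)=10015581680, p(137)=11097645016, p(138)=12292341831, p(139)=13610949895, p(140)=15065878135, p(141)=16670689208, p(142)=18440293320, p(143)=20390982757, p(144)=22540654445, p(145)=24908858009, p(146)=27517052599, p(147)=30388671978, p(148)=33549419497, p(149)=37027355200, p(150)=40853235313, p(151)=45060624582, p(152)=49686288421, p(153)=54770336324, p(154)=60356673280, p(155)=66493182097, p(156)=73232243759, p(157)=80630964769, p(158)=88751778802, p(159)=97662728555, p(160)=107438159466, p(161)=118159068427, p(162)=129913904637, p(163)=142798995930, p(164)=156919475295, p(165)=172389800255, p(166)=189334822579, p(167)=207890420102, p(168)=228204732751, p(169)=250438925115, p(170)=274768617130.
Final step: p(171) = p(170) + p(169) - p(166) - p(164) + p(159) + p(156) - p(149) - p(145) + p(136) + p(131) - p(120) - p(114) + p(101) + p(94) - p(79) - p(71) + p(54) + p(45) - p(26) - p(16)
= 274768617130 + 250438925115 - 189334822579 - 156919475295 + 97662728555 + 73232243759 - 37027355200 - 24908858009 + 10015581680 + 5964539504 - 1844349560 - 952050665 + 214481126 + 92669720 - 13848650 - 4697205 + 386155 + 89134 - 2436 - 231
= 301384802048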